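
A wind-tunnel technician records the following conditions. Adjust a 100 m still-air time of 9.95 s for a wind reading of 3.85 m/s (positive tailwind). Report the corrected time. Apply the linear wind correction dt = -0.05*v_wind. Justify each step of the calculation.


dt = -0.05 * v_wind = -0.05 * 3.85 = -0.1925 s
t_corrected = t_still + dt = 9.95 + (-0.1925)
t_corrected = 9.7575 s

9.7575 s


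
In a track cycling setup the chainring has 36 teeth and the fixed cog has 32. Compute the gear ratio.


GR = front_teeth / rear_teeth
GR = 36 / 32
GR = 1.125

1.125


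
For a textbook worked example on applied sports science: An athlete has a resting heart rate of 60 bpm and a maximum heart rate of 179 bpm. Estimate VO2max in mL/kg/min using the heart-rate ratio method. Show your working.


VO2max = 15.3 * HRmax / HRrest
VO2max = 15.3 * 179 / 60
VO2max = 2738.7 / 60 = 45.645 mL/kg/min

45.645 mL/kg/min


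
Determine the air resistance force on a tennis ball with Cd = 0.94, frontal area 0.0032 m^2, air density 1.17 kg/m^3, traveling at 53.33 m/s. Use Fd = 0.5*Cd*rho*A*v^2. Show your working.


Fd = 0.5 * Cd * rho * A * v^2
Fd = 0.5 * 0.94 * 1.17 * 0.0032 * 53.33^2
v^2 = 2844.0889
Fd = 0.5 * 0.94 * 1.17 * 0.0032 * 2844.0889 = 5.0047 N

5.0047 N


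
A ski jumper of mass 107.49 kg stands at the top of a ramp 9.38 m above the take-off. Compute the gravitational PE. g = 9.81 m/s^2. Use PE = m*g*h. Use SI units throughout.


PE = m * g * h
PE = 107.49 * 9.81 * 9.38
PE = 1054.4769 * 9.38 = 9890.9933 J

9890.9933 J


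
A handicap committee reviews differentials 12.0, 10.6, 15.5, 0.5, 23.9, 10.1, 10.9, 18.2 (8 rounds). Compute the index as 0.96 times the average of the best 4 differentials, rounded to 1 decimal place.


All differentials: 12.0, 10.6, 15.5, 0.5, 23.9, 10.1, 10.9, 18.2
Sorted: 0.5, 10.1, 10.6, 10.9, 12.0, 15.5, 18.2, 23.9
Best 4: 0.5, 10.1, 10.6, 10.9
Average of best = 32.1 / 4 = 8.025
Raw index = 8.025 * 0.96 = 7.704
Handicap index = round(7.704, 1) = 7.7

7.7


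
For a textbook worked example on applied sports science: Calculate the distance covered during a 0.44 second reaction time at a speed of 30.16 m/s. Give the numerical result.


d = v * t
d = 30.16 * 0.44
d = 13.2704 m

13.2704 m


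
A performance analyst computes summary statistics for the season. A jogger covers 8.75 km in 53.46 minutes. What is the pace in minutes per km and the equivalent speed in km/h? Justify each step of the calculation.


Pace = time / distance = 53.46 min / 8.75 km = 6.1097 min/km
Speed = distance / time_in_hours = 8.75 / 0.891 hr
Speed = 9.8204 km/h

6.1097 min/km, 9.8204 km/h


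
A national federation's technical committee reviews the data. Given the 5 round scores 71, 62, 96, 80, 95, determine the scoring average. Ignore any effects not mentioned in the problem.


Average = sum / n
Sum = 404
Average = 404 / 5 = 80.8

80.8


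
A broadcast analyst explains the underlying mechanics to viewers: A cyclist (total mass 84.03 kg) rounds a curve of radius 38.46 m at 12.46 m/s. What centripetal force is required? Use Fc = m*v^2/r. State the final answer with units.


Fc = m * v^2 / r
v^2 = 12.46^2 = 155.2516
Fc = 84.03 * 155.2516 / 38.46
Fc = 13045.7919 / 38.46 = 339.2042 N

339.2042 N


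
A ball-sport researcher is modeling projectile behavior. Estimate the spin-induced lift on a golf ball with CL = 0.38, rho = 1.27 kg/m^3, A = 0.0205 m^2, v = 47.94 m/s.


FM = 0.5 * CL * rho * A * v^2
FM = 0.5 * 0.38 * 1.27 * 0.0205 * 47.94^2
v^2 = 2298.2436
FM = 0.5 * 0.38 * 1.27 * 0.0205 * 2298.2436 = 11.3686 N

11.3686 N


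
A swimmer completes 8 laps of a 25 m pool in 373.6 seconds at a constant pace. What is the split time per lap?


Split time = total_time / n_laps = 373.6 / 8
Split time = 46.7 s per lap

46.7 s


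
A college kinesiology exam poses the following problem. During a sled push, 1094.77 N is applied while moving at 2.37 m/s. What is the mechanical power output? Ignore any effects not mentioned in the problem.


P = F * v
P = 1094.77 * 2.37
P = 2594.6049 W

2594.6049 W


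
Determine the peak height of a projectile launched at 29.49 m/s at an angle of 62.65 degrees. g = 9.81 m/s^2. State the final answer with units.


H = (v*sin(theta))^2 / (2*g)
vy = v*sin(theta) = 29.49 * sin(62.65 deg) = 26.1935 m/s
H = vy^2 / (2*g) = 686.0999 / (2*9.81)
H = 686.0999 / 19.62 = 34.9694 m

34.9694 m


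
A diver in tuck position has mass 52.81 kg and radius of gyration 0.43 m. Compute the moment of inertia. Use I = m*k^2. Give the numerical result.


I = m * k^2
I = 52.81 * 0.43^2
I = 52.81 * 0.1849 = 9.7646 kg*m^2

9.7646 kg*m^2


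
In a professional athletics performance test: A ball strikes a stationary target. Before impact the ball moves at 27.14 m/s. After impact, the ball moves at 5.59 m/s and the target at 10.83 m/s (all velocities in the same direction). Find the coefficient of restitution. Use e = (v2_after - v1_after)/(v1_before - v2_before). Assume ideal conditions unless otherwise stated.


e = (v2_after - v1_after) / (v1_before - v2_before)
Numerator = 10.83 - 5.59 = 5.24
Denominator = 27.14 - 0 = 27.14
e = 5.24 / 27.14 = 0.1931

0.1931


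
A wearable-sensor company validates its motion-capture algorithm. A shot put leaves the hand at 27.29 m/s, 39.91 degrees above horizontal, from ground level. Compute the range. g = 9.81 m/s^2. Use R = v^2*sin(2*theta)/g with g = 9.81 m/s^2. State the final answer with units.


R = v^2 * sin(2*theta) / g
Convert angle to radians: theta = 39.91 deg = 0.6966 rad
sin(2*theta) = sin(1.3931) = 0.9843
R = 27.29^2 * 0.9843 / 9.81
R = 744.7441 * 0.9843 / 9.81 = 74.7217 m

74.7217 m


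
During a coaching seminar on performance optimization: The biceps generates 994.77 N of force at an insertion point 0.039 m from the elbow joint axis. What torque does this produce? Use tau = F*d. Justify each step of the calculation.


tau = F * d
tau = 994.77 * 0.039
tau = 38.796 N*m

38.796 N*m


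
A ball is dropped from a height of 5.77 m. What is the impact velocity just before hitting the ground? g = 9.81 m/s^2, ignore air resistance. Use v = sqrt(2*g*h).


v = sqrt(2 * g * h)
v = sqrt(2 * 9.81 * 5.77)
v = sqrt(113.2074) = 10.6399 m/s

10.6399 m/s


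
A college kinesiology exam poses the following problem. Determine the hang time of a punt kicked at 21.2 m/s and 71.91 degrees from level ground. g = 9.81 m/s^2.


T = 2*v*sin(theta)/g
sin(theta) = sin(71.91 deg) = 0.9506
T = 2*21.2*0.9506 / 9.81
T = 40.3042 / 9.81 = 4.1085 s

4.1085 s


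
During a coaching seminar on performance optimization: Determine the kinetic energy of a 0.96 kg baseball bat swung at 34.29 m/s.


KE = 0.5 * m * v^2
KE = 0.5 * 0.96 * 34.29^2
KE = 0.5 * 0.96 * 1175.8041 = 564.386 J

564.386 J


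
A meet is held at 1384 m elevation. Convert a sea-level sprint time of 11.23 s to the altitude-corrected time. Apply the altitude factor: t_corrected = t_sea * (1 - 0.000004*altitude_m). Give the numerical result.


Correction factor = 1 - 0.000004 * 1384 = 0.994464
t_corrected = t_sea * factor = 11.23 * 0.994464
t_corrected = 11.1678 s

11.1678 s


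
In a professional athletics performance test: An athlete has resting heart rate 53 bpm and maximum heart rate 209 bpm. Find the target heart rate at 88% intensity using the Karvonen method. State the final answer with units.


Target = HRrest + pct*(HRmax - HRrest)
Heart rate reserve = HRmax - HRrest = 209 - 53 = 156 bpm
Fraction = 88% = 0.88
Target = 53 + 0.88 * 156
Target = 53 + 137.28 = 190.28 bpm

190.28 bpm


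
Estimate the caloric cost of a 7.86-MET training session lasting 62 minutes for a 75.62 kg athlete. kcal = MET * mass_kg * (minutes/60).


kcal = MET * mass * time_hr
Convert time: 62 min = 1.0333 hr
kcal = 7.86 * 75.62 * 1.0333
kcal = 614.1856 kcal

614.1856 kcal


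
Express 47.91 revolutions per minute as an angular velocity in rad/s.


omega = RPM * 2 * pi / 60
omega = 47.91 * 2 * 3.14159 / 60
omega = 301.0274 / 60 = 5.0171 rad/s

5.0171 rad/s


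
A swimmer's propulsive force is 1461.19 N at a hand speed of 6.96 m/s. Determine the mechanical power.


P = F * v
P = 1461.19 * 6.96
P = 10169.8824 W

10169.8824 W


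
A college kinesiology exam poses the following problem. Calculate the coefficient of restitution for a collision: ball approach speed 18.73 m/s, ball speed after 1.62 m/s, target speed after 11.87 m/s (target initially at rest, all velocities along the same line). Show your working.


e = (v2_after - v1_after) / (v1_before - v2_before)
Numerator = 11.87 - 1.62 = 10.25
Denominator = 18.73 - 0 = 18.73
e = 10.25 / 18.73 = 0.5473

0.5473


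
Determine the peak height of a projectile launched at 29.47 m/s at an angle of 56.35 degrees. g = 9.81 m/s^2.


H = (v*sin(theta))^2 / (2*g)
vy = v*sin(theta) = 29.47 * sin(56.35 deg) = 24.5319 m/s
H = vy^2 / (2*g) = 601.8165 / (2*9.81)
H = 601.8165 / 19.62 = 30.6736 m

30.6736 m


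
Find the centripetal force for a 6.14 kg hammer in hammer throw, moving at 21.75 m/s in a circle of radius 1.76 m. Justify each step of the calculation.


Fc = m * v^2 / r
v^2 = 21.75^2 = 473.0625
Fc = 6.14 * 473.0625 / 1.76
Fc = 2904.6037 / 1.76 = 1650.343 N

1650.343 N


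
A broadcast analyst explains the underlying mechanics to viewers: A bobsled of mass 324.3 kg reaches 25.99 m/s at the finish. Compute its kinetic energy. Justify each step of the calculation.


KE = 0.5 * m * v^2
KE = 0.5 * 324.3 * 25.99^2
KE = 0.5 * 324.3 * 675.4801 = 109529.0982 J

109529.0982 J


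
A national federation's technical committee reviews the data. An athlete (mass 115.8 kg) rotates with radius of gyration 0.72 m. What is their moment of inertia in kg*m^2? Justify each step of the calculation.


I = m * k^2
I = 115.8 * 0.72^2
I = 115.8 * 0.5184 = 60.0307 kg*m^2

60.0307 kg*m^2


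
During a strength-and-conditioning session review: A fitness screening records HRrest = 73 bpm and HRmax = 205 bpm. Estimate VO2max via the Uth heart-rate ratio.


VO2max = 15.3 * HRmax / HRrest
VO2max = 15.3 * 205 / 73
VO2max = 3136.5 / 73 = 42.9658 mL/kg/min

42.9658 mL/kg/min


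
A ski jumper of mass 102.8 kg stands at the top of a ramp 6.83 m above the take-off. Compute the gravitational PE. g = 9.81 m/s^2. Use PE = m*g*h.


PE = m * g * h
PE = 102.8 * 9.81 * 6.83
PE = 1008.468 * 6.83 = 6887.8364 J

6887.8364 J


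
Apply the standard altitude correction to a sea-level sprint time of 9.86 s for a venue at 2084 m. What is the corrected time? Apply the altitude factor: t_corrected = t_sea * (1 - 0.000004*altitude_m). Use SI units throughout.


Correction factor = 1 - 0.000004 * 2084 = 0.991664
t_corrected = t_sea * factor = 9.86 * 0.991664
t_corrected = 9.7778 s

9.7778 s


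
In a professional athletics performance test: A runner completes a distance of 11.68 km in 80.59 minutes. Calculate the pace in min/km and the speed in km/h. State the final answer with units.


Pace = time / distance = 80.59 min / 11.68 km = 6.8998 min/km
Speed = distance / time_in_hours = 11.68 / 1.3432 hr
Speed = 8.6959 km/h

6.8998 min/km, 8.6959 km/h


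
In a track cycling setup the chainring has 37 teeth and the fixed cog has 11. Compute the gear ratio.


GR = front_teeth / rear_teeth
GR = 37 / 11
GR = 3.3636

3.3636


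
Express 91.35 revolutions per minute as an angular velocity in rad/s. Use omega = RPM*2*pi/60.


omega = RPM * 2 * pi / 60
omega = 91.35 * 2 * 3.14159 / 60
omega = 573.969 / 60 = 9.5661 rad/s

9.5661 rad/s


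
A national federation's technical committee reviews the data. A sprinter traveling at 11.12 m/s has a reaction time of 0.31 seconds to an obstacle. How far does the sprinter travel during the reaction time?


d = v * t
d = 11.12 * 0.31
d = 3.4472 m

3.4472 m


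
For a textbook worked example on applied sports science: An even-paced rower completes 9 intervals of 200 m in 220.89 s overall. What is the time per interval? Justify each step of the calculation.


Split time = total_time / n_laps = 220.89 / 9
Split time = 24.5433 s per lap

24.5433 s


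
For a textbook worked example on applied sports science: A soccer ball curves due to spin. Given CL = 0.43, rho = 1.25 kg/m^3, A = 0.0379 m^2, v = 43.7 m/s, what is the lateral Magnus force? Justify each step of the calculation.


FM = 0.5 * CL * rho * A * v^2
FM = 0.5 * 0.43 * 1.25 * 0.0379 * 43.7^2
v^2 = 1909.69
FM = 0.5 * 0.43 * 1.25 * 0.0379 * 1909.69 = 19.4514 N

19.4514 N


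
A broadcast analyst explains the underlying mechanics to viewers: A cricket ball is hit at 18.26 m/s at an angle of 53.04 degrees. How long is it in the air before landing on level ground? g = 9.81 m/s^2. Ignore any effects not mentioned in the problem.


T = 2*v*sin(theta)/g
sin(theta) = sin(53.04 deg) = 0.7991
T = 2*18.26*0.7991 / 9.81
T = 29.1815 / 9.81 = 2.9747 s

2.9747 s


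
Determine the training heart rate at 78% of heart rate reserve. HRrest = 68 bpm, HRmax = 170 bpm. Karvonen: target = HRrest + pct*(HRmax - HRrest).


Target = HRrest + pct*(HRmax - HRrest)
Heart rate reserve = HRmax - HRrest = 170 - 68 = 102 bpm
Fraction = 78% = 0.78
Target = 68 + 0.78 * 102
Target = 68 + 79.56 = 147.56 bpm

147.56 bpm


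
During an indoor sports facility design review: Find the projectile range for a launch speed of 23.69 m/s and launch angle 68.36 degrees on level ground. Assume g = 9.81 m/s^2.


R = v^2 * sin(2*theta) / g
Convert angle to radians: theta = 68.36 deg = 1.1931 rad
sin(2*theta) = sin(2.3862) = 0.6856
R = 23.69^2 * 0.6856 / 9.81
R = 561.2161 * 0.6856 / 9.81 = 39.2202 m

39.2202 m


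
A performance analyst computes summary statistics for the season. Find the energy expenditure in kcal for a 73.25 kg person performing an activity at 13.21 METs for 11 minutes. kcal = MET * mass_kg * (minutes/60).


kcal = MET * mass * time_hr
Convert time: 11 min = 0.1833 hr
kcal = 13.21 * 73.25 * 0.1833
kcal = 177.3993 kcal

177.3993 kcal


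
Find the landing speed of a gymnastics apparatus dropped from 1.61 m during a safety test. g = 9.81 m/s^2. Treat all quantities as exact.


v = sqrt(2 * g * h)
v = sqrt(2 * 9.81 * 1.61)
v = sqrt(31.5882) = 5.6203 m/s

5.6203 m/s


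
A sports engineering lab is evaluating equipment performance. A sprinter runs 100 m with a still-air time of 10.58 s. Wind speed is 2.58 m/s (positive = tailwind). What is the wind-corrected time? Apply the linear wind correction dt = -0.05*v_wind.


dt = -0.05 * v_wind = -0.05 * 2.58 = -0.129 s
t_corrected = t_still + dt = 10.58 + (-0.129)
t_corrected = 10.451 s

10.451 s


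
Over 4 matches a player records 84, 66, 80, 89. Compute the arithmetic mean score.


Average = sum / n
Sum = 319
Average = 319 / 4 = 79.75

79.75


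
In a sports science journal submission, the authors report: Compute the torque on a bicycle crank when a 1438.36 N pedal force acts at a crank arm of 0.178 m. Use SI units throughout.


tau = F * d
tau = 1438.36 * 0.178
tau = 256.0281 N*m

256.0281 N*m


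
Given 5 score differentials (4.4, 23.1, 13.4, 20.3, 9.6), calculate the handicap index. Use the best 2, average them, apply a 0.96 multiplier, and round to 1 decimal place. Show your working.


All differentials: 4.4, 23.1, 13.4, 20.3, 9.6
Sorted: 4.4, 9.6, 13.4, 20.3, 23.1
Best 2: 4.4, 9.6
Average of best = 14 / 2 = 7
Raw index = 7 * 0.96 = 6.72
Handicap index = round(6.72, 1) = 6.7

6.7


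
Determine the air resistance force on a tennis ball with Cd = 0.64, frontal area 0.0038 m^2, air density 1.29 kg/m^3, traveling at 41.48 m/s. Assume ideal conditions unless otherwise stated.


Fd = 0.5 * Cd * rho * A * v^2
Fd = 0.5 * 0.64 * 1.29 * 0.0038 * 41.48^2
v^2 = 1720.5904
Fd = 0.5 * 0.64 * 1.29 * 0.0038 * 1720.5904 = 2.699 N

2.699 N


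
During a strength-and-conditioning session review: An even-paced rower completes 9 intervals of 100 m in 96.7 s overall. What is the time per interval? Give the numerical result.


Split time = total_time / n_laps = 96.7 / 9
Split time = 10.7444 s per lap

10.7444 s


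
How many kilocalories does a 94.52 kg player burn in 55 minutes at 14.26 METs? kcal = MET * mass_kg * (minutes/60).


kcal = MET * mass * time_hr
Convert time: 55 min = 0.9167 hr
kcal = 14.26 * 94.52 * 0.9167
kcal = 1235.5339 kcal

1235.5339 kcal


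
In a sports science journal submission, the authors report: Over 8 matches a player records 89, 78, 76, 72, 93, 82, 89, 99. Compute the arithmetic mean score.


Average = sum / n
Sum = 678
Average = 678 / 8 = 84.75

84.75


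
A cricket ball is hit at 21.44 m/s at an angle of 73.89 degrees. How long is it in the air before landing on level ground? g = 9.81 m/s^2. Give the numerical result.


T = 2*v*sin(theta)/g
sin(theta) = sin(73.89 deg) = 0.9607
T = 2*21.44*0.9607 / 9.81
T = 41.1961 / 9.81 = 4.1994 s

4.1994 s


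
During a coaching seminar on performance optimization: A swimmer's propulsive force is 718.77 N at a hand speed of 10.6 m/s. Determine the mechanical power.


P = F * v
P = 718.77 * 10.6
P = 7618.962 W

7618.962 W


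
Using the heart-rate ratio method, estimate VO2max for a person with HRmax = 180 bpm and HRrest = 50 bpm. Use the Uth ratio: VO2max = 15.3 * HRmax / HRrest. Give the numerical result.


VO2max = 15.3 * HRmax / HRrest
VO2max = 15.3 * 180 / 50
VO2max = 2754 / 50 = 55.08 mL/kg/min

55.08 mL/kg/min


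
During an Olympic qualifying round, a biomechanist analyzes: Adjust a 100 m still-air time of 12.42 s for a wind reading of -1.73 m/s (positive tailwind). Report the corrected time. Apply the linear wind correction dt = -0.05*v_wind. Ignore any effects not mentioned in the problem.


dt = -0.05 * v_wind = -0.05 * -1.73 = 0.0865 s
t_corrected = t_still + dt = 12.42 + (0.0865)
t_corrected = 12.5065 s

12.5065 s


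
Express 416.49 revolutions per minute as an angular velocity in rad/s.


omega = RPM * 2 * pi / 60
omega = 416.49 * 2 * 3.14159 / 60
omega = 2616.8838 / 60 = 43.6147 rad/s

43.6147 rad/s


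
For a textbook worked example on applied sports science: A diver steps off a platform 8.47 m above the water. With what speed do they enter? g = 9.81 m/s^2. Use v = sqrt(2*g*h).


v = sqrt(2 * g * h)
v = sqrt(2 * 9.81 * 8.47)
v = sqrt(166.1814) = 12.8911 m/s

12.8911 m/s


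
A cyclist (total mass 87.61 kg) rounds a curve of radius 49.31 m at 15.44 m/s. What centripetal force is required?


Fc = m * v^2 / r
v^2 = 15.44^2 = 238.3936
Fc = 87.61 * 238.3936 / 49.31
Fc = 20885.6633 / 49.31 = 423.5584 N

423.5584 N


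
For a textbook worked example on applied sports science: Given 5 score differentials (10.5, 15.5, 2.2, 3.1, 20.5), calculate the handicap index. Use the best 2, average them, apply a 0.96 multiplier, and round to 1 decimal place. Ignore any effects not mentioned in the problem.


All differentials: 10.5, 15.5, 2.2, 3.1, 20.5
Sorted: 2.2, 3.1, 10.5, 15.5, 20.5
Best 2: 2.2, 3.1
Average of best = 5.3 / 2 = 2.65
Raw index = 2.65 * 0.96 = 2.544
Handicap index = round(2.544, 1) = 2.5

2.5


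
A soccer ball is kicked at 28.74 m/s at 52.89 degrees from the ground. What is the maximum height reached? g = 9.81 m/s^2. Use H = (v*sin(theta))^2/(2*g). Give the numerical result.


H = (v*sin(theta))^2 / (2*g)
vy = v*sin(theta) = 28.74 * sin(52.89 deg) = 22.9195 m/s
H = vy^2 / (2*g) = 525.3051 / (2*9.81)
H = 525.3051 / 19.62 = 26.774 m

26.774 m


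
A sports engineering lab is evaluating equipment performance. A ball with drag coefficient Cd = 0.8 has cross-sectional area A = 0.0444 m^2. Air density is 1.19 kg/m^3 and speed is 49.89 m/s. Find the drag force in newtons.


Fd = 0.5 * Cd * rho * A * v^2
Fd = 0.5 * 0.8 * 1.19 * 0.0444 * 49.89^2
v^2 = 2489.0121
Fd = 0.5 * 0.8 * 1.19 * 0.0444 * 2489.0121 = 52.6038 N

52.6038 N


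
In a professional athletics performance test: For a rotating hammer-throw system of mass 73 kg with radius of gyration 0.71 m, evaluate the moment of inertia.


I = m * k^2
I = 73 * 0.71^2
I = 73 * 0.5041 = 36.7993 kg*m^2

36.7993 kg*m^2


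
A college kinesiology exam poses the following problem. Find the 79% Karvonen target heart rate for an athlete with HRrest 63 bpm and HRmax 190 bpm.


Target = HRrest + pct*(HRmax - HRrest)
Heart rate reserve = HRmax - HRrest = 190 - 63 = 127 bpm
Fraction = 79% = 0.79
Target = 63 + 0.79 * 127
Target = 63 + 100.33 = 163.33 bpm

163.33 bpm


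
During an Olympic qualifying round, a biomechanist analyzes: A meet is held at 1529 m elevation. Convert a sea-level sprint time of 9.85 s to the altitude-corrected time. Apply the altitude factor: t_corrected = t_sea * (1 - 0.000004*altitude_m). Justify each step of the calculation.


Correction factor = 1 - 0.000004 * 1529 = 0.993884
t_corrected = t_sea * factor = 9.85 * 0.993884
t_corrected = 9.7898 s

9.7898 s


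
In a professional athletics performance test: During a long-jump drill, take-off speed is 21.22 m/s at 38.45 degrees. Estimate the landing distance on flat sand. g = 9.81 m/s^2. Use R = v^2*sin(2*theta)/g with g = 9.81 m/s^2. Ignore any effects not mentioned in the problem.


R = v^2 * sin(2*theta) / g
Convert angle to radians: theta = 38.45 deg = 0.6711 rad
sin(2*theta) = sin(1.3422) = 0.974
R = 21.22^2 * 0.974 / 9.81
R = 450.2884 * 0.974 / 9.81 = 44.7064 m

44.7064 m


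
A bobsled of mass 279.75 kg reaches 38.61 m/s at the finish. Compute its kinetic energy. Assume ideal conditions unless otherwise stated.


KE = 0.5 * m * v^2
KE = 0.5 * 279.75 * 38.61^2
KE = 0.5 * 279.75 * 1490.7321 = 208516.1525 J

208516.1525 J


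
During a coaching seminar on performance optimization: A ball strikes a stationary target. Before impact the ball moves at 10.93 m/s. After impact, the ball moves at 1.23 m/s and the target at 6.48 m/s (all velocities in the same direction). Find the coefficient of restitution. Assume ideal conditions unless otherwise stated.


e = (v2_after - v1_after) / (v1_before - v2_before)
Numerator = 6.48 - 1.23 = 5.25
Denominator = 10.93 - 0 = 10.93
e = 5.25 / 10.93 = 0.4803

0.4803


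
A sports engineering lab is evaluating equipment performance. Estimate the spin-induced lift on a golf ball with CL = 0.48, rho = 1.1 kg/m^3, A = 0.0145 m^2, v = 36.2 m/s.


FM = 0.5 * CL * rho * A * v^2
FM = 0.5 * 0.48 * 1.1 * 0.0145 * 36.2^2
v^2 = 1310.44
FM = 0.5 * 0.48 * 1.1 * 0.0145 * 1310.44 = 5.0164 N

5.0164 N


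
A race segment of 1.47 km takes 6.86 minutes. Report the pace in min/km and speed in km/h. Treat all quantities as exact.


Pace = time / distance = 6.86 min / 1.47 km = 4.6667 min/km
Speed = distance / time_in_hours = 1.47 / 0.1143 hr
Speed = 12.8571 km/h

4.6667 min/km, 12.8571 km/h


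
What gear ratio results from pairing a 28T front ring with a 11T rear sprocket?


GR = front_teeth / rear_teeth
GR = 28 / 11
GR = 2.5455

2.5455


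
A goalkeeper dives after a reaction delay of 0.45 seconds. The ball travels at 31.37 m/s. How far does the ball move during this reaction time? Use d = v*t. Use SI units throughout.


d = v * t
d = 31.37 * 0.45
d = 14.1165 m

14.1165 m


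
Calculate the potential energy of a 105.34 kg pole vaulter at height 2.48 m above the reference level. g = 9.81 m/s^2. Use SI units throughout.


PE = m * g * h
PE = 105.34 * 9.81 * 2.48
PE = 1033.3854 * 2.48 = 2562.7958 J

2562.7958 J


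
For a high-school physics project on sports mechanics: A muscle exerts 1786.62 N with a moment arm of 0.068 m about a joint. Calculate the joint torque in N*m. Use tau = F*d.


tau = F * d
tau = 1786.62 * 0.068
tau = 121.4902 N*m

121.4902 N*m


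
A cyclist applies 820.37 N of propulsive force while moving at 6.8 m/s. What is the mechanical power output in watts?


P = F * v
P = 820.37 * 6.8
P = 5578.516 W

5578.516 W


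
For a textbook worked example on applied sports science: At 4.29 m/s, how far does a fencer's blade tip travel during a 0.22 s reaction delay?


d = v * t
d = 4.29 * 0.22
d = 0.9438 m

0.9438 m


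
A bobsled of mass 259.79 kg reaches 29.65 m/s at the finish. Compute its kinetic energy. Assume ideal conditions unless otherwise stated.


KE = 0.5 * m * v^2
KE = 0.5 * 259.79 * 29.65^2
KE = 0.5 * 259.79 * 879.1225 = 114193.6171 J

114193.6171 J


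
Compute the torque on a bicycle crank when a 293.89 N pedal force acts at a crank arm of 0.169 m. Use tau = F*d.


tau = F * d
tau = 293.89 * 0.169
tau = 49.6674 N*m

49.6674 N*m


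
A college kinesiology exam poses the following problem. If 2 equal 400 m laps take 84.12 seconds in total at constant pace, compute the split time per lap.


Split time = total_time / n_laps = 84.12 / 2
Split time = 42.06 s per lap

42.06 s


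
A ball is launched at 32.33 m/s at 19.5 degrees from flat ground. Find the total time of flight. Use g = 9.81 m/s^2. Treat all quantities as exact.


T = 2*v*sin(theta)/g
sin(theta) = sin(19.5 deg) = 0.3338
T = 2*32.33*0.3338 / 9.81
T = 21.584 / 9.81 = 2.2002 s

2.2002 s


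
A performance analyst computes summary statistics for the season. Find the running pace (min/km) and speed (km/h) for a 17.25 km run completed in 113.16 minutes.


Pace = time / distance = 113.16 min / 17.25 km = 6.56 min/km
Speed = distance / time_in_hours = 17.25 / 1.886 hr
Speed = 9.1463 km/h

6.56 min/km, 9.1463 km/h


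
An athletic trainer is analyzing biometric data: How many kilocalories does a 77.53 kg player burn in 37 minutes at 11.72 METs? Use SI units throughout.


kcal = MET * mass * time_hr
Convert time: 37 min = 0.6167 hr
kcal = 11.72 * 77.53 * 0.6167
kcal = 560.3352 kcal

560.3352 kcal


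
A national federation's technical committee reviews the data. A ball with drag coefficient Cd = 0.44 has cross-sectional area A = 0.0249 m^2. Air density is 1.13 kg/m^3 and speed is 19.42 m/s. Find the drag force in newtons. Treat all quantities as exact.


Fd = 0.5 * Cd * rho * A * v^2
Fd = 0.5 * 0.44 * 1.13 * 0.0249 * 19.42^2
v^2 = 377.1364
Fd = 0.5 * 0.44 * 1.13 * 0.0249 * 377.1364 = 2.3345 N

2.3345 N


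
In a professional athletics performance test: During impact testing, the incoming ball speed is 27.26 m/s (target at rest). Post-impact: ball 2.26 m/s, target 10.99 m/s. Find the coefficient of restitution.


e = (v2_after - v1_after) / (v1_before - v2_before)
Numerator = 10.99 - 2.26 = 8.73
Denominator = 27.26 - 0 = 27.26
e = 8.73 / 27.26 = 0.3202

0.3202


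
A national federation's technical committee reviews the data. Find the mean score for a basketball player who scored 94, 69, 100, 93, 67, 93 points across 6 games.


Average = sum / n
Sum = 516
Average = 516 / 6 = 86

86


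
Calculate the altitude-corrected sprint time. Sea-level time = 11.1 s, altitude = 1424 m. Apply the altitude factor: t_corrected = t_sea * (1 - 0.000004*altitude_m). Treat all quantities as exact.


Correction factor = 1 - 0.000004 * 1424 = 0.994304
t_corrected = t_sea * factor = 11.1 * 0.994304
t_corrected = 11.0368 s

11.0368 s


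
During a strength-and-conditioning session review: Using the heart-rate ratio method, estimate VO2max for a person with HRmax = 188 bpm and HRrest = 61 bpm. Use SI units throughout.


VO2max = 15.3 * HRmax / HRrest
VO2max = 15.3 * 188 / 61
VO2max = 2876.4 / 61 = 47.1541 mL/kg/min

47.1541 mL/kg/min


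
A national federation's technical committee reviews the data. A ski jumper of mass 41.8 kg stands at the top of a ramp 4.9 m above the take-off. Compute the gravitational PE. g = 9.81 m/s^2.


PE = m * g * h
PE = 41.8 * 9.81 * 4.9
PE = 410.058 * 4.9 = 2009.2842 J

2009.2842 J


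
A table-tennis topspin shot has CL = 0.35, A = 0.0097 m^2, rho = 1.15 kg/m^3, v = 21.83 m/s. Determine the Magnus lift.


FM = 0.5 * CL * rho * A * v^2
FM = 0.5 * 0.35 * 1.15 * 0.0097 * 21.83^2
v^2 = 476.5489
FM = 0.5 * 0.35 * 1.15 * 0.0097 * 476.5489 = 0.9303 N

0.9303 N


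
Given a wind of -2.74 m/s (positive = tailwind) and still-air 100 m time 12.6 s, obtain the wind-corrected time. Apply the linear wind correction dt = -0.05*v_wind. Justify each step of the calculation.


dt = -0.05 * v_wind = -0.05 * -2.74 = 0.137 s
t_corrected = t_still + dt = 12.6 + (0.137)
t_corrected = 12.737 s

12.737 s


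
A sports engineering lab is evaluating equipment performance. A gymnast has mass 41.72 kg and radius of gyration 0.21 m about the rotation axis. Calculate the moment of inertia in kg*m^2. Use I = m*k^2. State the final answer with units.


I = m * k^2
I = 41.72 * 0.21^2
I = 41.72 * 0.0441 = 1.8399 kg*m^2

1.8399 kg*m^2


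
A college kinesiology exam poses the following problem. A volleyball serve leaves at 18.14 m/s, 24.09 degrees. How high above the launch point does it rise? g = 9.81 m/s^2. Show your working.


H = (v*sin(theta))^2 / (2*g)
vy = v*sin(theta) = 18.14 * sin(24.09 deg) = 7.4042 m/s
H = vy^2 / (2*g) = 54.8225 / (2*9.81)
H = 54.8225 / 19.62 = 2.7942 m

2.7942 m


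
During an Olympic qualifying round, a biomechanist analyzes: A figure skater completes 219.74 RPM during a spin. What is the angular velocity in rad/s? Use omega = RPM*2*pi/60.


omega = RPM * 2 * pi / 60
omega = 219.74 * 2 * 3.14159 / 60
omega = 1380.6671 / 60 = 23.0111 rad/s

23.0111 rad/s


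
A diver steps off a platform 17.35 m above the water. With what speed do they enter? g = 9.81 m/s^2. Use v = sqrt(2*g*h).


v = sqrt(2 * g * h)
v = sqrt(2 * 9.81 * 17.35)
v = sqrt(340.407) = 18.4501 m/s

18.4501 m/s


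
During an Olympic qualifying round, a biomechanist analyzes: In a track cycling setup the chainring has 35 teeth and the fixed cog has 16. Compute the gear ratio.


GR = front_teeth / rear_teeth
GR = 35 / 16
GR = 2.1875

2.1875


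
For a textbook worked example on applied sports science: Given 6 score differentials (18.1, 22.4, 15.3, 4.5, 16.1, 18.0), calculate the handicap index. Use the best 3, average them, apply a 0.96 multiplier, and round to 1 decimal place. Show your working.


All differentials: 18.1, 22.4, 15.3, 4.5, 16.1, 18.0
Sorted: 4.5, 15.3, 16.1, 18.0, 18.1, 22.4
Best 3: 4.5, 15.3, 16.1
Average of best = 35.9 / 3 = 11.9667
Raw index = 11.9667 * 0.96 = 11.488
Handicap index = round(11.488, 1) = 11.5

11.5


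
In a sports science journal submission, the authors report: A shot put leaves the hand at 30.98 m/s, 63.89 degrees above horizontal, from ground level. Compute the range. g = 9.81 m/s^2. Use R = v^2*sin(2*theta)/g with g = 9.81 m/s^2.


R = v^2 * sin(2*theta) / g
Convert angle to radians: theta = 63.89 deg = 1.1151 rad
sin(2*theta) = sin(2.2302) = 0.7904
R = 30.98^2 * 0.7904 / 9.81
R = 959.7604 * 0.7904 / 9.81 = 77.3257 m

77.3257 m


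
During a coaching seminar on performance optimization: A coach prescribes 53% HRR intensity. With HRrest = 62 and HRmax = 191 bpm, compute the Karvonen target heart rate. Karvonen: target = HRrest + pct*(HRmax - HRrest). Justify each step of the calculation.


Target = HRrest + pct*(HRmax - HRrest)
Heart rate reserve = HRmax - HRrest = 191 - 62 = 129 bpm
Fraction = 53% = 0.53
Target = 62 + 0.53 * 129
Target = 62 + 68.37 = 130.37 bpm

130.37 bpm


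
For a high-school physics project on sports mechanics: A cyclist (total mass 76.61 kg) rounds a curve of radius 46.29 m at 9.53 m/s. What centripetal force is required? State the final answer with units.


Fc = m * v^2 / r
v^2 = 9.53^2 = 90.8209
Fc = 76.61 * 90.8209 / 46.29
Fc = 6957.7891 / 46.29 = 150.3087 N

150.3087 N


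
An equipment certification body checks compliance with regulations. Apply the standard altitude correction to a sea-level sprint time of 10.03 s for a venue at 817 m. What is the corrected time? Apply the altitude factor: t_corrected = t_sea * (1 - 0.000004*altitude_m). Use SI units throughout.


Correction factor = 1 - 0.000004 * 817 = 0.996732
t_corrected = t_sea * factor = 10.03 * 0.996732
t_corrected = 9.9972 s

9.9972 s


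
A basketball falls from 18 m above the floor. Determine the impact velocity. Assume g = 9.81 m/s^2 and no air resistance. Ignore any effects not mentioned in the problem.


v = sqrt(2 * g * h)
v = sqrt(2 * 9.81 * 18)
v = sqrt(353.16) = 18.7926 m/s

18.7926 m/s


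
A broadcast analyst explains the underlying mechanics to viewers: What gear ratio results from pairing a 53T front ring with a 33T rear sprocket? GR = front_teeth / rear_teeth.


GR = front_teeth / rear_teeth
GR = 53 / 33
GR = 1.6061

1.6061


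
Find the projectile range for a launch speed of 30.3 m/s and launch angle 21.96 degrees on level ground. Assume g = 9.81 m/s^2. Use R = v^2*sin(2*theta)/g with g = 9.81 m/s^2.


R = v^2 * sin(2*theta) / g
Convert angle to radians: theta = 21.96 deg = 0.3833 rad
sin(2*theta) = sin(0.7665) = 0.6937
R = 30.3^2 * 0.6937 / 9.81
R = 918.09 * 0.6937 / 9.81 = 64.917 m

64.917 m


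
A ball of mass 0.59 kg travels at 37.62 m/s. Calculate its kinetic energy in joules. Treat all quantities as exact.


KE = 0.5 * m * v^2
KE = 0.5 * 0.59 * 37.62^2
KE = 0.5 * 0.59 * 1415.2644 = 417.503 J

417.503 J


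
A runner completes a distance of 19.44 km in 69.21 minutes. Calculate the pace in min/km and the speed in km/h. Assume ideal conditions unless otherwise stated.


Pace = time / distance = 69.21 min / 19.44 km = 3.5602 min/km
Speed = distance / time_in_hours = 19.44 / 1.1535 hr
Speed = 16.8531 km/h

3.5602 min/km, 16.8531 km/h


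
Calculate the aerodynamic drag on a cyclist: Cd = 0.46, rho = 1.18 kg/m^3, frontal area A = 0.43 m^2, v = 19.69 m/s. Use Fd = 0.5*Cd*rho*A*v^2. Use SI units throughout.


Fd = 0.5 * Cd * rho * A * v^2
Fd = 0.5 * 0.46 * 1.18 * 0.43 * 19.69^2
v^2 = 387.6961
Fd = 0.5 * 0.46 * 1.18 * 0.43 * 387.6961 = 45.2449 N

45.2449 N


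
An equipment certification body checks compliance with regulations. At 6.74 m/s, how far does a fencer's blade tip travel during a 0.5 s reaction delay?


d = v * t
d = 6.74 * 0.5
d = 3.37 m

3.37 m


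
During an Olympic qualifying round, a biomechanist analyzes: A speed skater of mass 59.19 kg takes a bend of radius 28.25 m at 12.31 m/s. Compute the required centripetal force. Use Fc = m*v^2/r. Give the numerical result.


Fc = m * v^2 / r
v^2 = 12.31^2 = 151.5361
Fc = 59.19 * 151.5361 / 28.25
Fc = 8969.4218 / 28.25 = 317.5017 N

317.5017 N


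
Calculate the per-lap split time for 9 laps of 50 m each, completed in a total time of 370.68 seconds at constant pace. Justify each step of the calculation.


Split time = total_time / n_laps = 370.68 / 9
Split time = 41.1867 s per lap

41.1867 s


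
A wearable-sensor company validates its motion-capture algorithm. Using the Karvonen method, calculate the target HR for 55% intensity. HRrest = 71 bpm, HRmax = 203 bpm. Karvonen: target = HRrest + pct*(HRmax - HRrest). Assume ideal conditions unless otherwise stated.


Target = HRrest + pct*(HRmax - HRrest)
Heart rate reserve = HRmax - HRrest = 203 - 71 = 132 bpm
Fraction = 55% = 0.55
Target = 71 + 0.55 * 132
Target = 71 + 72.6 = 143.6 bpm

143.6 bpm


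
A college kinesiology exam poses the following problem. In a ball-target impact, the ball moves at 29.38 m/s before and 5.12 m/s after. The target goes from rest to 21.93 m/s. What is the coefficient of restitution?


e = (v2_after - v1_after) / (v1_before - v2_before)
Numerator = 21.93 - 5.12 = 16.81
Denominator = 29.38 - 0 = 29.38
e = 16.81 / 29.38 = 0.5722

0.5722


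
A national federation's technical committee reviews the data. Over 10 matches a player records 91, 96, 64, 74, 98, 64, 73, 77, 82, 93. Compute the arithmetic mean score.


Average = sum / n
Sum = 812
Average = 812 / 10 = 81.2

81.2


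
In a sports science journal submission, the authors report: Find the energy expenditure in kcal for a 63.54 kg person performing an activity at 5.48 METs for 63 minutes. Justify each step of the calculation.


kcal = MET * mass * time_hr
Convert time: 63 min = 1.05 hr
kcal = 5.48 * 63.54 * 1.05
kcal = 365.6092 kcal

365.6092 kcal


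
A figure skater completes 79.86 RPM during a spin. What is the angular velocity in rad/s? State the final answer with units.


omega = RPM * 2 * pi / 60
omega = 79.86 * 2 * 3.14159 / 60
omega = 501.7752 / 60 = 8.3629 rad/s

8.3629 rad/s


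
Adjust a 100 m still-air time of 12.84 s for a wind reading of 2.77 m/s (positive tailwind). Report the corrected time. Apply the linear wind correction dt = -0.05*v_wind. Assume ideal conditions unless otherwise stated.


dt = -0.05 * v_wind = -0.05 * 2.77 = -0.1385 s
t_corrected = t_still + dt = 12.84 + (-0.1385)
t_corrected = 12.7015 s

12.7015 s


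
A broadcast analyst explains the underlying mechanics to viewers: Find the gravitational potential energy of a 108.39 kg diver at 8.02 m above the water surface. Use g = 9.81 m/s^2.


PE = m * g * h
PE = 108.39 * 9.81 * 8.02
PE = 1063.3059 * 8.02 = 8527.7133 J

8527.7133 J


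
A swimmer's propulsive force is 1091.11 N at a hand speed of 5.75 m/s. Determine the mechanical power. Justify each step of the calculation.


P = F * v
P = 1091.11 * 5.75
P = 6273.8825 W

6273.8825 W


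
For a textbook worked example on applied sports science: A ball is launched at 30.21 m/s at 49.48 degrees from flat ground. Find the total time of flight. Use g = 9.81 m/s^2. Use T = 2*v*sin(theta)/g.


T = 2*v*sin(theta)/g
sin(theta) = sin(49.48 deg) = 0.7602
T = 2*30.21*0.7602 / 9.81
T = 45.93 / 9.81 = 4.682 s

4.682 s


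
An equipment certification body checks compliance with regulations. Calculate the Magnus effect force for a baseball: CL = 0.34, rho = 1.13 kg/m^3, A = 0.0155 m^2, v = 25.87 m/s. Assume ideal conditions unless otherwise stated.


FM = 0.5 * CL * rho * A * v^2
FM = 0.5 * 0.34 * 1.13 * 0.0155 * 25.87^2
v^2 = 669.2569
FM = 0.5 * 0.34 * 1.13 * 0.0155 * 669.2569 = 1.9927 N

1.9927 N


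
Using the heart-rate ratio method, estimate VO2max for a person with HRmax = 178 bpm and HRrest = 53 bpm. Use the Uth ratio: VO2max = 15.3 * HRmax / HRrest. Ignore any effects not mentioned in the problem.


VO2max = 15.3 * HRmax / HRrest
VO2max = 15.3 * 178 / 53
VO2max = 2723.4 / 53 = 51.3849 mL/kg/min

51.3849 mL/kg/min


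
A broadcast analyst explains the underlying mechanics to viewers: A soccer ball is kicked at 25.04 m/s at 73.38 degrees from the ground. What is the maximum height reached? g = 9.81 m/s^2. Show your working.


H = (v*sin(theta))^2 / (2*g)
vy = v*sin(theta) = 25.04 * sin(73.38 deg) = 23.9939 m/s
H = vy^2 / (2*g) = 575.7072 / (2*9.81)
H = 575.7072 / 19.62 = 29.3429 m

29.3429 m


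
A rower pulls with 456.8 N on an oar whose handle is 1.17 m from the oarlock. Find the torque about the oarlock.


tau = F * d
tau = 456.8 * 1.17
tau = 534.456 N*m

534.456 N*m


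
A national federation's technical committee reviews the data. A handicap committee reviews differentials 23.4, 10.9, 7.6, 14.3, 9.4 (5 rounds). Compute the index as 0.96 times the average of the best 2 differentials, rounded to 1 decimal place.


All differentials: 23.4, 10.9, 7.6, 14.3, 9.4
Sorted: 7.6, 9.4, 10.9, 14.3, 23.4
Best 2: 7.6, 9.4
Average of best = 17 / 2 = 8.5
Raw index = 8.5 * 0.96 = 8.16
Handicap index = round(8.16, 1) = 8.2

8.2


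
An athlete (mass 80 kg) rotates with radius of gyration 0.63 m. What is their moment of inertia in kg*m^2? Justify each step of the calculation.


I = m * k^2
I = 80 * 0.63^2
I = 80 * 0.3969 = 31.752 kg*m^2

31.752 kg*m^2


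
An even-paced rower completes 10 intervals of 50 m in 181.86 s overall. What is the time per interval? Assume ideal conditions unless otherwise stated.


Split time = total_time / n_laps = 181.86 / 10
Split time = 18.186 s per lap

18.186 s


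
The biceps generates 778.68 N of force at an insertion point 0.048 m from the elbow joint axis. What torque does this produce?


tau = F * d
tau = 778.68 * 0.048
tau = 37.3766 N*m

37.3766 N*m


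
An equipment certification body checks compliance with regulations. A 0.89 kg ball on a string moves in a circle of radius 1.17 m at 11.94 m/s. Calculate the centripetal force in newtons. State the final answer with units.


Fc = m * v^2 / r
v^2 = 11.94^2 = 142.5636
Fc = 0.89 * 142.5636 / 1.17
Fc = 126.8816 / 1.17 = 108.4458 N

108.4458 N
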